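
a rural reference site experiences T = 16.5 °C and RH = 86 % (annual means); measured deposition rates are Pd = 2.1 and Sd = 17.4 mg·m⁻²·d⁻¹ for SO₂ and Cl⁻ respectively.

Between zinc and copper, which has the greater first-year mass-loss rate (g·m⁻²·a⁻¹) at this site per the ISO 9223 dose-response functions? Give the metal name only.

zinc: T>10 °C ⇒ hinge -0.071·(16.5−10) = -0.4615
  Pd branch = 0.0129·Pd^0.44·e^(0.046·RH+f) = 0.5889 μm/a
  Sd branch = 0.0175·Sd^0.57·e^(0.008·RH+0.085·T) = 0.7212 μm/a
  r_corr = 0.5889 + 0.7212 = 1.31 μm/a
  mass loss = 1.31 μm/a × 7.14 g/cm³ = 9.354 g·m⁻²·a⁻¹
copper: f(T) = -0.080·(T−10) [T>10 °C] = -0.5200
  SO₂ term: 0.0053·2.1^0.26·exp(0.059·86-0.5200) = 0.6107
  Cl⁻ term: 0.01025·17.4^0.27·exp(0.036·86+0.049·16.5) = 1.1
  r_corr = 0.6107 + 1.1 = 1.711 μm/a
  mass loss = 1.711 μm/a × 8.96 g/cm³ = 15.33 g·m⁻²·a⁻¹
Ordering by g·m⁻²·a⁻¹: copper (15.3) > zinc (9.35)

copper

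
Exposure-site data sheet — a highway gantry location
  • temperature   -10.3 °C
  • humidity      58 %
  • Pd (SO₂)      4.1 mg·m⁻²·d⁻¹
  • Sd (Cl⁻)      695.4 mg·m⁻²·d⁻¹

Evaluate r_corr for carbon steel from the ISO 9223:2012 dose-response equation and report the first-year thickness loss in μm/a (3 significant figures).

r_corr = 27.1 μm/a

carbon steel: T≤10 °C ⇒ hinge +0.150·(-10.3−10) = -3.0450
  Pd branch = 1.77·Pd^0.52·e^(0.02·RH+f) = 0.5597 μm/a
  Sd branch = 0.102·Sd^0.62·e^(0.033·RH+0.04·T) = 26.49 μm/a
  sum: 0.5597 + 26.49 → r_corr = 27.05 μm/a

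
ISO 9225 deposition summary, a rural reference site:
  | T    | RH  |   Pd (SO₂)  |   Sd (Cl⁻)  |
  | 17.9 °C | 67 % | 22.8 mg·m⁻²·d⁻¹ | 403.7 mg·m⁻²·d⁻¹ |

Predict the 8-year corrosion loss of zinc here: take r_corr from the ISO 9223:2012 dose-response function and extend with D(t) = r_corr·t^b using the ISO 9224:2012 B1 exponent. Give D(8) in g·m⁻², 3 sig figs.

D(8) = 187 g·m⁻²

zinc: temperature factor f = -0.071·(7.9) = -0.5609
  SO₂ term: 0.0129·22.8^0.44·exp(0.046·67-0.5609) = 0.6353
  Cl⁻ term: 0.0175·403.7^0.57·exp(0.008·67+0.085·17.9) = 4.188
  r_corr = 0.6353 + 4.188 = 4.824 μm/a
Power-law: D(8) = r_corr · 8^0.813
  D(8) = 4.824 × 8^0.813 = 4.824 × 5.423 = 26.16 μm
  Mass loss = 26.16 μm × 7.14 g/cm³ = 186.8 g·m⁻²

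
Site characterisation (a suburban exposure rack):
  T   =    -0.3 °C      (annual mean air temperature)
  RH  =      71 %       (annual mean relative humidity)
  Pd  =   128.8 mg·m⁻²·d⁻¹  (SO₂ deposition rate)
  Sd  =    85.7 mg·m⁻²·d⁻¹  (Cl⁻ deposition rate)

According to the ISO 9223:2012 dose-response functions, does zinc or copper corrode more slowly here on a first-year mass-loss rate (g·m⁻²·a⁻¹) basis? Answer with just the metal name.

zinc: f(T) = +0.038·(T−10) [T≤10 °C] = -0.3914
  SO₂ term: 0.0129·128.8^0.44·exp(0.046·71-0.3914) = 1.938
  Cl⁻ term: 0.0175·85.7^0.57·exp(0.008·71+0.085·-0.3) = 0.3806
  sum: 1.938 + 0.3806 → r_corr = 2.319 μm/a
  mass loss = 2.319 μm/a × 7.14 g/cm³ = 16.56 g·m⁻²·a⁻¹
copper: T≤10 °C ⇒ hinge +0.126·(-0.3−10) = -1.2978
  Pd branch = 0.0053·Pd^0.26·e^(0.059·RH+f) = 0.3377 μm/a
  Cl⁻ term: 0.01025·85.7^0.27·exp(0.036·71+0.049·-0.3) = 0.4328
  sum: 0.3377 + 0.4328 → r_corr = 0.7705 μm/a
  mass loss = 0.7705 μm/a × 8.96 g/cm³ = 6.903 g·m⁻²·a⁻¹
Ordering by g·m⁻²·a⁻¹: zinc (16.6) > copper (6.9)

copper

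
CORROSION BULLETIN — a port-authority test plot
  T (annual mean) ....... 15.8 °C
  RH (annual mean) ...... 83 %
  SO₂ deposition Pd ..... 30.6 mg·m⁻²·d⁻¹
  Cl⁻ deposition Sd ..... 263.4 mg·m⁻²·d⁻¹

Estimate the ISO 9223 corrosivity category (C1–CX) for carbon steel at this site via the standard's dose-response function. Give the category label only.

C5

carbon steel: f(T) = -0.054·(T−10) [T>10 °C] = -0.3132
  SO₂ term: 1.77·30.6^0.52·exp(0.02·83-0.3132) = 40.31
  Sd branch = 0.102·Sd^0.62·e^(0.033·RH+0.04·T) = 94.06 μm/a
  r_corr = 40.31 + 94.06 = 134.4 μm/a
134 μm/a falls in (80, 200] for carbon steel → category C5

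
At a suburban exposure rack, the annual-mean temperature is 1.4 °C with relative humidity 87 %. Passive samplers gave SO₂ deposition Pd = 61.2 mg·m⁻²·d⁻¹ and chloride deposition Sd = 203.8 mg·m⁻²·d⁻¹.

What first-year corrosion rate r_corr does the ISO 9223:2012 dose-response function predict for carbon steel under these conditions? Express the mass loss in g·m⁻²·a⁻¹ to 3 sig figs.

carbon steel: T≤10 °C ⇒ hinge +0.150·(1.4−10) = -1.2900
  Pd branch = 1.77·Pd^0.52·e^(0.02·RH+f) = 23.58 μm/a
  Sd branch = 0.102·Sd^0.62·e^(0.033·RH+0.04·T) = 51.46 μm/a
  sum: 23.58 + 51.46 → r_corr = 75.04 μm/a
Convert to mass loss: 75.04 μm/a × 7.85 g/cm³ = 589.1 g·m⁻²·a⁻¹

r_corr = 589 g·m⁻²·a⁻¹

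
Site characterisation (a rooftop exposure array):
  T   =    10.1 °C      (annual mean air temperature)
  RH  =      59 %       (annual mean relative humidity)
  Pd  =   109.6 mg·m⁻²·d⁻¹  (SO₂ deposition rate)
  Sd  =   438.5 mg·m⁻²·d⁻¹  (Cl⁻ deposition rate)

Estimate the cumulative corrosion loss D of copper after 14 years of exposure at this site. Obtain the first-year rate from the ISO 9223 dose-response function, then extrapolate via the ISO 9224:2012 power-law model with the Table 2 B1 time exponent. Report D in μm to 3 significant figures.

D(14) = 7.59 μm

copper: f(T) = -0.080·(T−10) [T>10 °C] = -0.0080
  Pd branch = 0.0053·Pd^0.26·e^(0.059·RH+f) = 0.5793 μm/a
  Sd branch = 0.01025·Sd^0.27·e^(0.036·RH+0.049·T) = 0.7268 μm/a
  r_corr = 0.5793 + 0.7268 = 1.306 μm/a
Power-law: D(14) = r_corr · 14^0.667
  D(14) = 1.306 × 14^0.667 = 1.306 × 5.814 = 7.594 μm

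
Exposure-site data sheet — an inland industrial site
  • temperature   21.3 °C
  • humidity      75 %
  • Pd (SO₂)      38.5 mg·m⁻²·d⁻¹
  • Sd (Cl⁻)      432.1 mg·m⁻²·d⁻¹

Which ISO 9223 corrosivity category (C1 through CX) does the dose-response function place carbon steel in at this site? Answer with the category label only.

C5

carbon steel: temperature factor f = -0.054·(11.3) = -0.6102
  sulphur-dioxide contribution → 28.76 μm/a
  chloride contribution → 122.3 μm/a
  total first-year rate 151.1 μm/a
151 μm/a falls in (80, 200] for carbon steel → category C5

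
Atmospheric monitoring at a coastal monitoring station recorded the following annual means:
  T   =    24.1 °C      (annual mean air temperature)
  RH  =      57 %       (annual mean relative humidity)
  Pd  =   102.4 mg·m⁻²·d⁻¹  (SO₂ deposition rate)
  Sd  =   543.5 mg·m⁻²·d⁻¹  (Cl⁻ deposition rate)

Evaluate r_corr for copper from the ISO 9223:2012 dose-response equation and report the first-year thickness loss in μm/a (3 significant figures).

copper: temperature factor f = -0.080·(14.1) = -1.1280
  SO₂ term: 0.0053·102.4^0.26·exp(0.059·57-1.1280) = 0.165
  Cl⁻ term: 0.01025·543.5^0.27·exp(0.036·57+0.049·24.1) = 1.423
  r_corr = 0.165 + 1.423 = 1.588 μm/a

r_corr = 1.59 μm/a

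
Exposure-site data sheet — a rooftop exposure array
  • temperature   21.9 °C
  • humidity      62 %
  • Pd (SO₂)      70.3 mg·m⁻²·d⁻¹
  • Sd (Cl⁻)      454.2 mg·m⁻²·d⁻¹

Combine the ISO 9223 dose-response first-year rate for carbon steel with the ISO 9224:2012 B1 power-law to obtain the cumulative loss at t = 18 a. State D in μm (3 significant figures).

D(18) = 515 μm

carbon steel: T>10 °C ⇒ hinge -0.054·(21.9−10) = -0.6426
  SO₂ term: 1.77·70.3^0.52·exp(0.02·62-0.6426) = 29.37
  Sd branch = 0.102·Sd^0.62·e^(0.033·RH+0.04·T) = 84.16 μm/a
  r_corr = 29.37 + 84.16 = 113.5 μm/a
ISO 9224: D(t) = r_corr · t^b with b = 0.523 (carbon steel, B1)
  D(18) = 113.5 × 18^0.523 = 113.5 × 4.534 = 514.8 μm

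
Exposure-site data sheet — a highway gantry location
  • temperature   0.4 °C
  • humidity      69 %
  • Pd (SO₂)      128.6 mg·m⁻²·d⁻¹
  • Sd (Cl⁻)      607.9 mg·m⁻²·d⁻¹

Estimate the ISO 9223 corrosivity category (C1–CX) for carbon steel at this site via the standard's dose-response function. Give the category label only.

C4

carbon steel: f(T) = +0.150·(T−10) [T≤10 °C] = -1.4400
  SO₂ term: 1.77·128.6^0.52·exp(0.02·69-1.4400) = 20.83
  Sd branch = 0.102·Sd^0.62·e^(0.033·RH+0.04·T) = 53.75 μm/a
  r_corr = 20.83 + 53.75 = 74.59 μm/a
Category bounds: 50…80 μm/a bracket r_corr ⇒ C4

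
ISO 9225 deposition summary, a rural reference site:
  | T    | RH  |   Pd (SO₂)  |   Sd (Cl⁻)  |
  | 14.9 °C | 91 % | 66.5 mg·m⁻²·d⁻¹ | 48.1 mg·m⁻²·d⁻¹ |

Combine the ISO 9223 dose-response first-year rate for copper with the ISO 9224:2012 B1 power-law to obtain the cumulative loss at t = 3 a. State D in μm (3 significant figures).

copper: temperature factor f = -0.080·(4.9) = -0.3920
  sulphur-dioxide contribution → 2.289 μm/a
  chloride contribution → 1.602 μm/a
  total first-year rate 3.891 μm/a
Power-law: D(3) = r_corr · 3^0.667
  D(3) = 3.891 × 3^0.667 = 3.891 × 2.081 = 8.098 μm

D(3) = 8.10 μm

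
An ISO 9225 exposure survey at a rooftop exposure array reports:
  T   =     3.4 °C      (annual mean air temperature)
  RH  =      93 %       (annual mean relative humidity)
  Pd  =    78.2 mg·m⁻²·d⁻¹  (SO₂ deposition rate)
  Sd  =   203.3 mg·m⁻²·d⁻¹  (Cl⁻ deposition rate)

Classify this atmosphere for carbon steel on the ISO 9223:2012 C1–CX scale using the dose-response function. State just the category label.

carbon steel: T≤10 °C ⇒ hinge +0.150·(3.4−10) = -0.9900
  sulphur-dioxide contribution → 40.76 μm/a
  chloride contribution → 67.85 μm/a
  ⇒ r_corr(carbon steel) = 108.6 μm/a
109 μm/a falls in (80, 200] for carbon steel → category C5

C5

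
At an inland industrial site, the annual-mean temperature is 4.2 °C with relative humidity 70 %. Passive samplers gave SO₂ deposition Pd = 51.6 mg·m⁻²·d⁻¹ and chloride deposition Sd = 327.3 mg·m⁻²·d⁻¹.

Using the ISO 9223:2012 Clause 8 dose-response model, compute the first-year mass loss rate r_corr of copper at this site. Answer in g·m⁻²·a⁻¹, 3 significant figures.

r_corr = 10.7 g·m⁻²·a⁻¹

copper: f(T) = +0.126·(T−10) [T≤10 °C] = -0.7308
  SO₂ term: 0.0053·51.6^0.26·exp(0.059·70-0.7308) = 0.4424
  Sd branch = 0.01025·Sd^0.27·e^(0.036·RH+0.049·T) = 0.7474 μm/a
  r_corr = 0.4424 + 0.7474 = 1.19 μm/a
Convert to mass loss: 1.19 μm/a × 8.96 g/cm³ = 10.66 g·m⁻²·a⁻¹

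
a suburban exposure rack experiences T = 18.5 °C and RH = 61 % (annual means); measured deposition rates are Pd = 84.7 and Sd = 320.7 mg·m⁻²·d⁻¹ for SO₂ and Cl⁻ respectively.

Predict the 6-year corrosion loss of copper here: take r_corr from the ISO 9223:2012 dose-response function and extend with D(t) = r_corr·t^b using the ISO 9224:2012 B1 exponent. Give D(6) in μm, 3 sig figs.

D(6) = 4.61 μm

copper: temperature factor f = -0.080·(8.5) = -0.6800
  sulphur-dioxide contribution → 0.3113 μm/a
  chloride contribution → 1.083 μm/a
  ⇒ r_corr(copper) = 1.395 μm/a
Power-law: D(6) = r_corr · 6^0.667
  D(6) = 1.395 × 6^0.667 = 1.395 × 3.304 = 4.608 μm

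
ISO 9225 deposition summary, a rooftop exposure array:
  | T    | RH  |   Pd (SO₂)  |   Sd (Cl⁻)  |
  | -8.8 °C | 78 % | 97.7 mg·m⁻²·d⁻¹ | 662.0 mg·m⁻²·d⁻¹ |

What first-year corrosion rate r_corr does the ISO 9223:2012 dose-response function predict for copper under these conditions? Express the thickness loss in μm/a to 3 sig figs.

r_corr = 0.800 μm/a

copper: temperature factor f = +0.126·(-18.8) = -2.3688
  SO₂ term: 0.0053·97.7^0.26·exp(0.059·78-2.3688) = 0.1627
  Sd branch = 0.01025·Sd^0.27·e^(0.036·RH+0.049·T) = 0.6377 μm/a
  sum: 0.1627 + 0.6377 → r_corr = 0.8004 μm/a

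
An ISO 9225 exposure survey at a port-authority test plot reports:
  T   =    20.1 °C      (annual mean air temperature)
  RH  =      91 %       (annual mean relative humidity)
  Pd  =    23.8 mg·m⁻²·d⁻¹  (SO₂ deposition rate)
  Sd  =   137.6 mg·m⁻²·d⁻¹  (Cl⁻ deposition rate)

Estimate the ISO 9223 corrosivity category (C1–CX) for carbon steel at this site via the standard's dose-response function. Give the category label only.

C5

carbon steel: f(T) = -0.054·(T−10) [T>10 °C] = -0.5454
  Pd branch = 1.77·Pd^0.52·e^(0.02·RH+f) = 32.91 μm/a
  Sd branch = 0.102·Sd^0.62·e^(0.033·RH+0.04·T) = 97.25 μm/a
  r_corr = 32.91 + 97.25 = 130.2 μm/a
Category bounds: 80…200 μm/a bracket r_corr ⇒ C5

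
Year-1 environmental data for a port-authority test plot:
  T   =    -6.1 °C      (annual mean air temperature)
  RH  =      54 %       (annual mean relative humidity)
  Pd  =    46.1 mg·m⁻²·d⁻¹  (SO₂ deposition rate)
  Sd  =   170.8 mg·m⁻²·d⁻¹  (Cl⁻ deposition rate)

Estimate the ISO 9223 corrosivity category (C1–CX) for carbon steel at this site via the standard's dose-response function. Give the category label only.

carbon steel: f(T) = +0.150·(T−10) [T≤10 °C] = -2.4150
  SO₂ term: 1.77·46.1^0.52·exp(0.02·54-2.4150) = 3.414
  Sd branch = 0.102·Sd^0.62·e^(0.033·RH+0.04·T) = 11.5 μm/a
  r_corr = 3.414 + 11.5 = 14.91 μm/a
Category bounds: 1.3…25 μm/a bracket r_corr ⇒ C2

C2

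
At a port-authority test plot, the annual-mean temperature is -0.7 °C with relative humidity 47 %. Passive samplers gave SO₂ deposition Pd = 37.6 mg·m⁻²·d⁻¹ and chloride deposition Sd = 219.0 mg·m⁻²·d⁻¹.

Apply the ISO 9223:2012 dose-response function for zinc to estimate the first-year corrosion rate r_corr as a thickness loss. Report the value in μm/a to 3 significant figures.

r_corr = 0.886 μm/a

zinc: temperature factor f = +0.038·(-10.7) = -0.4066
  sulphur-dioxide contribution → 0.3682 μm/a
  chloride contribution → 0.5183 μm/a
  total first-year rate 0.8864 μm/a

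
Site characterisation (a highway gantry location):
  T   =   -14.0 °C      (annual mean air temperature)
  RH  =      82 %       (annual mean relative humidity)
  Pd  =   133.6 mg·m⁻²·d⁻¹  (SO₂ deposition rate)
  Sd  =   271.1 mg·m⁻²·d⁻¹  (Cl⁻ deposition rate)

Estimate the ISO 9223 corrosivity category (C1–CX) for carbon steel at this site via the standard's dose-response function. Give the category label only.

C3

carbon steel: T≤10 °C ⇒ hinge +0.150·(-14.0−10) = -3.6000
  sulphur-dioxide contribution → 3.178 μm/a
  chloride contribution → 28.13 μm/a
  total first-year rate 31.31 μm/a
ISO 9223 Table 2 (carbon steel): 25 < 31.3 ≤ 50 μm/a ⇒ C3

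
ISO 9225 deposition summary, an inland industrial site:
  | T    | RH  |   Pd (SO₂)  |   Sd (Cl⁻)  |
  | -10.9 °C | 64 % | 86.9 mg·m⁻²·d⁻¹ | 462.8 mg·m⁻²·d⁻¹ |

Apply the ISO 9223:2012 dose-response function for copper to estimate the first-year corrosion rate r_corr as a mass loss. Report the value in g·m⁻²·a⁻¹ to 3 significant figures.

r_corr = 3.30 g·m⁻²·a⁻¹

copper: temperature factor f = +0.126·(-20.9) = -2.6334
  sulphur-dioxide contribution → 0.05305 μm/a
  chloride contribution → 0.3155 μm/a
  total first-year rate 0.3686 μm/a
Convert to mass loss: 0.3686 μm/a × 8.96 g/cm³ = 3.302 g·m⁻²·a⁻¹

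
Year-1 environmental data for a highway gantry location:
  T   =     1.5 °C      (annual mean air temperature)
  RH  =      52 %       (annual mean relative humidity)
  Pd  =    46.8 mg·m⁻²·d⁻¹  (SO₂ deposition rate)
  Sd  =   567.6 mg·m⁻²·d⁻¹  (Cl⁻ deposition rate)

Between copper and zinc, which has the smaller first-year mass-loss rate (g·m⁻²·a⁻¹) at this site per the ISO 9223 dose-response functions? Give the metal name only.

copper

copper: T≤10 °C ⇒ hinge +0.126·(1.5−10) = -1.0710
  sulphur-dioxide contribution → 0.1061 μm/a
  chloride contribution → 0.3974 μm/a
  ⇒ r_corr(copper) = 0.5035 μm/a
  mass loss = 0.5035 μm/a × 8.96 g/cm³ = 4.512 g·m⁻²·a⁻¹
zinc: temperature factor f = +0.038·(-8.5) = -0.3230
  sulphur-dioxide contribution → 0.5547 μm/a
  chloride contribution → 1.119 μm/a
  total first-year rate 1.674 μm/a
  mass loss = 1.674 μm/a × 7.14 g/cm³ = 11.95 g·m⁻²·a⁻¹
Ordering by g·m⁻²·a⁻¹: zinc (12) > copper (4.51)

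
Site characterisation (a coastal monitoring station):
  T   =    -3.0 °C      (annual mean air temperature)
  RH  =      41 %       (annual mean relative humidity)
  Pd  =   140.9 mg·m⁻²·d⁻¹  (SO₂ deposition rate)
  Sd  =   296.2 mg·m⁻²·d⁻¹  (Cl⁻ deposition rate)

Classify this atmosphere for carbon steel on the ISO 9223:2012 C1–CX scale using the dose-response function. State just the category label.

carbon steel: temperature factor f = +0.150·(-13.0) = -1.9500
  sulphur-dioxide contribution → 7.493 μm/a
  chloride contribution → 11.93 μm/a
  ⇒ r_corr(carbon steel) = 19.42 μm/a
ISO 9223 Table 2 (carbon steel): 1.3 < 19.4 ≤ 25 μm/a ⇒ C2

C2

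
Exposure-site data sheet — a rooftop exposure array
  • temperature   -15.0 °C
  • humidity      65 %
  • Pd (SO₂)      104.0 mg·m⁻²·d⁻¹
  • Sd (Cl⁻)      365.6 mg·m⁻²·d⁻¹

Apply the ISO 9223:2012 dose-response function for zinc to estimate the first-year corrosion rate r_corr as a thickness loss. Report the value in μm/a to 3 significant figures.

r_corr = 1.00 μm/a

zinc: temperature factor f = +0.038·(-25.0) = -0.9500
  sulphur-dioxide contribution → 0.7657 μm/a
  chloride contribution → 0.2377 μm/a
  total first-year rate 1.003 μm/a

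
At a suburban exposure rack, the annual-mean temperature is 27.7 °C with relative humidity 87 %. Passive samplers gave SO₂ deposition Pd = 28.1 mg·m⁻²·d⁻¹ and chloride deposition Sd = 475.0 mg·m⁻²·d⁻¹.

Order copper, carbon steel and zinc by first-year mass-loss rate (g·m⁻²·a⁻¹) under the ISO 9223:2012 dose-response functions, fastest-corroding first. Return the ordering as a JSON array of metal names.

copper: temperature factor f = -0.080·(17.7) = -1.4160
  Pd branch = 0.0053·Pd^0.26·e^(0.059·RH+f) = 0.5191 μm/a
  Sd branch = 0.01025·Sd^0.27·e^(0.036·RH+0.049·T) = 4.821 μm/a
  r_corr = 0.5191 + 4.821 = 5.34 μm/a
  mass loss = 5.34 μm/a × 8.96 g/cm³ = 47.84 g·m⁻²·a⁻¹
carbon steel: f(T) = -0.054·(T−10) [T>10 °C] = -0.9558
  SO₂ term: 1.77·28.1^0.52·exp(0.02·87-0.9558) = 21.97
  Cl⁻ term: 0.102·475.0^0.62·exp(0.033·87+0.04·27.7) = 249
  sum: 21.97 + 249 → r_corr = 271 μm/a
  mass loss = 271 μm/a × 7.85 g/cm³ = 2127 g·m⁻²·a⁻¹
zinc: T>10 °C ⇒ hinge -0.071·(27.7−10) = -1.2567
  SO₂ term: 0.0129·28.1^0.44·exp(0.046·87-1.2567) = 0.8715
  Sd branch = 0.0175·Sd^0.57·e^(0.008·RH+0.085·T) = 12.4 μm/a
  sum: 0.8715 + 12.4 → r_corr = 13.28 μm/a
  mass loss = 13.28 μm/a × 7.14 g/cm³ = 94.79 g·m⁻²·a⁻¹
Ordering by g·m⁻²·a⁻¹: carbon steel (2130) > zinc (94.8) > copper (47.8)

["carbon steel", "zinc", "copper"]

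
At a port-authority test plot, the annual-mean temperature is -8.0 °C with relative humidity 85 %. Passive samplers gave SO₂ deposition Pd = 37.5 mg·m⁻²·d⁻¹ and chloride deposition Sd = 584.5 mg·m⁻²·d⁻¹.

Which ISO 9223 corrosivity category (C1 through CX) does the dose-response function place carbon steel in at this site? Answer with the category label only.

C4

carbon steel: temperature factor f = +0.150·(-18.0) = -2.7000
  sulphur-dioxide contribution → 4.287 μm/a
  chloride contribution → 63.57 μm/a
  total first-year rate 67.85 μm/a
Category bounds: 50…80 μm/a bracket r_corr ⇒ C4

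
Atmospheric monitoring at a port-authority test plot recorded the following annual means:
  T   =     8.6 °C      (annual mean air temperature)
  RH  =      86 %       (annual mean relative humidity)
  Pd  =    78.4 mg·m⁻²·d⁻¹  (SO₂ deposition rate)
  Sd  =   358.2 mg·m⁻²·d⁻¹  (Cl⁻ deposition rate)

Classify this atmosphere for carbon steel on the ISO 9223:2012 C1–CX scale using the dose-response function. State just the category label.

C5

carbon steel: f(T) = +0.150·(T−10) [T≤10 °C] = -0.2100
  Pd branch = 1.77·Pd^0.52·e^(0.02·RH+f) = 77.41 μm/a
  Cl⁻ term: 0.102·358.2^0.62·exp(0.033·86+0.04·8.6) = 94.21
  sum: 77.41 + 94.21 → r_corr = 171.6 μm/a
Category bounds: 80…200 μm/a bracket r_corr ⇒ C5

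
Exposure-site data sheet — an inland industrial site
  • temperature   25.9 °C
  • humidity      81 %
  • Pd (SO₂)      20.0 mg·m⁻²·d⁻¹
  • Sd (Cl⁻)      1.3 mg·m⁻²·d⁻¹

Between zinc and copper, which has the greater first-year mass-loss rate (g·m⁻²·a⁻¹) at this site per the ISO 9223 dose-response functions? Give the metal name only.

copper

zinc: f(T) = -0.071·(T−10) [T>10 °C] = -1.1289
  SO₂ term: 0.0129·20.0^0.44·exp(0.046·81-1.1289) = 0.6471
  Sd branch = 0.0175·Sd^0.57·e^(0.008·RH+0.085·T) = 0.3512 μm/a
  sum: 0.6471 + 0.3512 → r_corr = 0.9982 μm/a
  mass loss = 0.9982 μm/a × 7.14 g/cm³ = 7.127 g·m⁻²·a⁻¹
copper: f(T) = -0.080·(T−10) [T>10 °C] = -1.2720
  SO₂ term: 0.0053·20.0^0.26·exp(0.059·81-1.2720) = 0.3851
  Sd branch = 0.01025·Sd^0.27·e^(0.036·RH+0.049·T) = 0.7229 μm/a
  r_corr = 0.3851 + 0.7229 = 1.108 μm/a
  mass loss = 1.108 μm/a × 8.96 g/cm³ = 9.928 g·m⁻²·a⁻¹
Ordering by g·m⁻²·a⁻¹: copper (9.93) > zinc (7.13)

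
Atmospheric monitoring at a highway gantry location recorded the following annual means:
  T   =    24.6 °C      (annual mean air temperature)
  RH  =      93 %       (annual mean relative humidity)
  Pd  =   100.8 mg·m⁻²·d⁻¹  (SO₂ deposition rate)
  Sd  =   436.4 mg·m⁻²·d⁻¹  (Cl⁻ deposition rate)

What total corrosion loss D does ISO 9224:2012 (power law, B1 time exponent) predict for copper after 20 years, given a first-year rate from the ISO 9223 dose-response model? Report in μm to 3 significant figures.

copper: f(T) = -0.080·(T−10) [T>10 °C] = -1.1680
  sulphur-dioxide contribution → 1.321 μm/a
  chloride contribution → 5.024 μm/a
  ⇒ r_corr(copper) = 6.345 μm/a
Power-law: D(20) = r_corr · 20^0.667
  D(20) = 6.345 × 20^0.667 = 6.345 × 7.375 = 46.79 μm

D(20) = 46.8 μm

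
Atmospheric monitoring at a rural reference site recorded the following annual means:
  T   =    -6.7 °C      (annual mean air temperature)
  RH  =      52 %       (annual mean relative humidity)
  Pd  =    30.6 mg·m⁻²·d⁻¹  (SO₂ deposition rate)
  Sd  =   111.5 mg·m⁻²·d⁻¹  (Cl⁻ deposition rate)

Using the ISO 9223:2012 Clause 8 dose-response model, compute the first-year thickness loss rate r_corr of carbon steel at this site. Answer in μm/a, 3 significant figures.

carbon steel: f(T) = +0.150·(T−10) [T≤10 °C] = -2.5050
  Pd branch = 1.77·Pd^0.52·e^(0.02·RH+f) = 2.423 μm/a
  Cl⁻ term: 0.102·111.5^0.62·exp(0.033·52+0.04·-6.7) = 8.068
  sum: 2.423 + 8.068 → r_corr = 10.49 μm/a

r_corr = 10.5 μm/a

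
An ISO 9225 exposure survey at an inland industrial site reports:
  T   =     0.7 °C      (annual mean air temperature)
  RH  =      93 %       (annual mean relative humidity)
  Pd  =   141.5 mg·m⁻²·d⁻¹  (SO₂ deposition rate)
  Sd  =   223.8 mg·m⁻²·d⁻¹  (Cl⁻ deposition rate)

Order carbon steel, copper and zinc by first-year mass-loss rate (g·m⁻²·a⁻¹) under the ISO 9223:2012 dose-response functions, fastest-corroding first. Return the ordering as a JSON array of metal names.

["carbon steel", "zinc", "copper"]

carbon steel: f(T) = +0.150·(T−10) [T≤10 °C] = -1.3950
  sulphur-dioxide contribution → 37.01 μm/a
  chloride contribution → 64.64 μm/a
  total first-year rate 101.7 μm/a
  mass loss = 101.7 μm/a × 7.85 g/cm³ = 798 g·m⁻²·a⁻¹
copper: temperature factor f = +0.126·(-9.3) = -1.1718
  sulphur-dioxide contribution → 1.437 μm/a
  chloride contribution → 1.3 μm/a
  ⇒ r_corr(copper) = 2.738 μm/a
  mass loss = 2.738 μm/a × 8.96 g/cm³ = 24.53 g·m⁻²·a⁻¹
zinc: temperature factor f = +0.038·(-9.3) = -0.3534
  sulphur-dioxide contribution → 5.772 μm/a
  chloride contribution → 0.8539 μm/a
  ⇒ r_corr(zinc) = 6.626 μm/a
  mass loss = 6.626 μm/a × 7.14 g/cm³ = 47.31 g·m⁻²·a⁻¹
Ordering by g·m⁻²·a⁻¹: carbon steel (798) > zinc (47.3) > copper (24.5)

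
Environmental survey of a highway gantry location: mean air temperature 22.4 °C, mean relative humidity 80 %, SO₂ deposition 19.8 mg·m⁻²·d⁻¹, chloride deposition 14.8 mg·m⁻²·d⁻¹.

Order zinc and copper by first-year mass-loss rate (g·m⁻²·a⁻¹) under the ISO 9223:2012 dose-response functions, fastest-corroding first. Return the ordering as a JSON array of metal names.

["copper", "zinc"]

zinc: f(T) = -0.071·(T−10) [T>10 °C] = -0.8804
  Pd branch = 0.0129·Pd^0.44·e^(0.046·RH+f) = 0.7888 μm/a
  Cl⁻ term: 0.0175·14.8^0.57·exp(0.008·80+0.085·22.4) = 1.035
  r_corr = 0.7888 + 1.035 = 1.824 μm/a
  mass loss = 1.824 μm/a × 7.14 g/cm³ = 13.02 g·m⁻²·a⁻¹
copper: f(T) = -0.080·(T−10) [T>10 °C] = -0.9920
  Pd branch = 0.0053·Pd^0.26·e^(0.059·RH+f) = 0.4791 μm/a
  Cl⁻ term: 0.01025·14.8^0.27·exp(0.036·80+0.049·22.4) = 1.133
  r_corr = 0.4791 + 1.133 = 1.612 μm/a
  mass loss = 1.612 μm/a × 8.96 g/cm³ = 14.44 g·m⁻²·a⁻¹
Ordering by g·m⁻²·a⁻¹: copper (14.4) > zinc (13)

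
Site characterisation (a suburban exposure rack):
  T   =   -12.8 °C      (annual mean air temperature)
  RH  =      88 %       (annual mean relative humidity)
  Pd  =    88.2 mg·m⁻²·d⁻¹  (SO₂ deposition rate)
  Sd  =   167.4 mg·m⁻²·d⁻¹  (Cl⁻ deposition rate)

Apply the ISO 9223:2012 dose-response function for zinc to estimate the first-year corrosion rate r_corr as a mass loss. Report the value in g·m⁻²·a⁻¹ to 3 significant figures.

zinc: temperature factor f = +0.038·(-22.8) = -0.8664
  SO₂ term: 0.0129·88.2^0.44·exp(0.046·88-0.8664) = 2.23
  Cl⁻ term: 0.0175·167.4^0.57·exp(0.008·88+0.085·-12.8) = 0.2207
  r_corr = 2.23 + 0.2207 = 2.451 μm/a
Convert to mass loss: 2.451 μm/a × 7.14 g/cm³ = 17.5 g·m⁻²·a⁻¹

r_corr = 17.5 g·m⁻²·a⁻¹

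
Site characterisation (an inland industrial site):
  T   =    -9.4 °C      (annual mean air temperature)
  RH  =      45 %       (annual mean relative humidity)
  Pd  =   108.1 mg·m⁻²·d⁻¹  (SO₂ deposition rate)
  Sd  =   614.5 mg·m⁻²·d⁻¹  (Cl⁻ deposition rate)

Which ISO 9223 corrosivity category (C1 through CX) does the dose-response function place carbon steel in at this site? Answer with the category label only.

carbon steel: temperature factor f = +0.150·(-19.4) = -2.9100
  SO₂ term: 1.77·108.1^0.52·exp(0.02·45-2.9100) = 2.708
  Cl⁻ term: 0.102·614.5^0.62·exp(0.033·45+0.04·-9.4) = 16.56
  r_corr = 2.708 + 16.56 = 19.27 μm/a
19.3 μm/a falls in (1.3, 25] for carbon steel → category C2

C2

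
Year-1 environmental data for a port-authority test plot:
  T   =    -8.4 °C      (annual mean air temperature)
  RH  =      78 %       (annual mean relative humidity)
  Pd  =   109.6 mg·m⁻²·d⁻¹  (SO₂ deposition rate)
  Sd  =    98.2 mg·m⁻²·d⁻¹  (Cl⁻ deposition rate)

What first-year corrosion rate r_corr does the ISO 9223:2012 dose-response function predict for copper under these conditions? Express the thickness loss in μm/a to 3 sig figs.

r_corr = 0.565 μm/a

copper: temperature factor f = +0.126·(-18.4) = -2.3184
  Pd branch = 0.0053·Pd^0.26·e^(0.059·RH+f) = 0.1764 μm/a
  Sd branch = 0.01025·Sd^0.27·e^(0.036·RH+0.049·T) = 0.3885 μm/a
  r_corr = 0.1764 + 0.3885 = 0.5648 μm/a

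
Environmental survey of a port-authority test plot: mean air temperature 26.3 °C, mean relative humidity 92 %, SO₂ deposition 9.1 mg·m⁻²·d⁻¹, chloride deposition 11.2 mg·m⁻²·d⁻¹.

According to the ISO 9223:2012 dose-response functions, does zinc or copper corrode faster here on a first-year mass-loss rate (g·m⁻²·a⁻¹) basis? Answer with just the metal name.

copper

zinc: f(T) = -0.071·(T−10) [T>10 °C] = -1.1573
  sulphur-dioxide contribution → 0.7377 μm/a
  chloride contribution → 1.354 μm/a
  total first-year rate 2.092 μm/a
  mass loss = 2.092 μm/a × 7.14 g/cm³ = 14.93 g·m⁻²·a⁻¹
copper: T>10 °C ⇒ hinge -0.080·(26.3−10) = -1.3040
  sulphur-dioxide contribution → 0.5816 μm/a
  chloride contribution → 1.959 μm/a
  total first-year rate 2.541 μm/a
  mass loss = 2.541 μm/a × 8.96 g/cm³ = 22.77 g·m⁻²·a⁻¹
Ordering by g·m⁻²·a⁻¹: copper (22.8) > zinc (14.9)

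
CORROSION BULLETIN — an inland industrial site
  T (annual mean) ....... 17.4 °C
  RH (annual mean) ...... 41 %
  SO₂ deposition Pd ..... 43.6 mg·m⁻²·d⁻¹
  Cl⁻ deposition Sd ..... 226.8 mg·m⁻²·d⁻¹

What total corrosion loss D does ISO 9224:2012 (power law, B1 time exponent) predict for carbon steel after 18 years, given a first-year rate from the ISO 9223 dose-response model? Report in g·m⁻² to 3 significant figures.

carbon steel: temperature factor f = -0.054·(7.4) = -0.3996
  Pd branch = 1.77·Pd^0.52·e^(0.02·RH+f) = 19.19 μm/a
  Cl⁻ term: 0.102·226.8^0.62·exp(0.033·41+0.04·17.4) = 22.85
  r_corr = 19.19 + 22.85 = 42.04 μm/a
ISO 9224: D(t) = r_corr · t^b with b = 0.523 (carbon steel, B1)
  D(18) = 42.04 × 18^0.523 = 42.04 × 4.534 = 190.6 μm
  Mass loss = 190.6 μm × 7.85 g/cm³ = 1497 g·m⁻²

D(18) = 1.50e+03 g·m⁻²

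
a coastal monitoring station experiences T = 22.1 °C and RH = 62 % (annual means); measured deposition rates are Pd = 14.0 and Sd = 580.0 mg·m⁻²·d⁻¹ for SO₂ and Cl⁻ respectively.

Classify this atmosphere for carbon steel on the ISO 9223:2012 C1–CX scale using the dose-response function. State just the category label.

carbon steel: temperature factor f = -0.054·(12.1) = -0.6534
  Pd branch = 1.77·Pd^0.52·e^(0.02·RH+f) = 12.55 μm/a
  Sd branch = 0.102·Sd^0.62·e^(0.033·RH+0.04·T) = 98.72 μm/a
  sum: 12.55 + 98.72 → r_corr = 111.3 μm/a
Category bounds: 80…200 μm/a bracket r_corr ⇒ C5

C5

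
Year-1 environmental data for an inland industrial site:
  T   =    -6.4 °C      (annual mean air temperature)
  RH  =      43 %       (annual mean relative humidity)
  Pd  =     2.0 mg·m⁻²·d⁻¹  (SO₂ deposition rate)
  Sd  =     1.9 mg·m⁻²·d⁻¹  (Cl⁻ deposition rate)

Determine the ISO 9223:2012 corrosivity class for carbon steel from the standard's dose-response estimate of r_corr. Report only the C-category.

C1

carbon steel: temperature factor f = +0.150·(-16.4) = -2.4600
  SO₂ term: 1.77·2.0^0.52·exp(0.02·43-2.4600) = 0.5124
  Sd branch = 0.102·Sd^0.62·e^(0.033·RH+0.04·T) = 0.4859 μm/a
  sum: 0.5124 + 0.4859 → r_corr = 0.9983 μm/a
ISO 9223 Table 2 (carbon steel): 0 < 0.998 ≤ 1.3 μm/a ⇒ C1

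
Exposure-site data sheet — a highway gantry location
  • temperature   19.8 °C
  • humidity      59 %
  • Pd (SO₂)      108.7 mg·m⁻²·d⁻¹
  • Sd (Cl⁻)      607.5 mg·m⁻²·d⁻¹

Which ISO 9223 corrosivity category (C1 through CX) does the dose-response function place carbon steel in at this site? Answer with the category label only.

carbon steel: f(T) = -0.054·(T−10) [T>10 °C] = -0.5292
  SO₂ term: 1.77·108.7^0.52·exp(0.02·59-0.5292) = 38.86
  Sd branch = 0.102·Sd^0.62·e^(0.033·RH+0.04·T) = 83.93 μm/a
  r_corr = 38.86 + 83.93 = 122.8 μm/a
ISO 9223 Table 2 (carbon steel): 80 < 123 ≤ 200 μm/a ⇒ C5

C5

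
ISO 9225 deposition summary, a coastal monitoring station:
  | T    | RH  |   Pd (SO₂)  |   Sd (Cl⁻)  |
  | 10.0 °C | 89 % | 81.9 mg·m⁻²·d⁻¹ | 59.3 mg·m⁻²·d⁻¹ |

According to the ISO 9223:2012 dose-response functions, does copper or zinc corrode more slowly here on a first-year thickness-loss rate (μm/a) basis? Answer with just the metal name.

copper: f(T) = +0.126·(T−10) [T≤10 °C] = +0.0000
  Pd branch = 0.0053·Pd^0.26·e^(0.059·RH+f) = 3.178 μm/a
  Cl⁻ term: 0.01025·59.3^0.27·exp(0.036·89+0.049·10.0) = 1.241
  sum: 3.178 + 1.241 → r_corr = 4.419 μm/a
zinc: f(T) = +0.038·(T−10) [T≤10 °C] = +0.0000
  SO₂ term: 0.0129·81.9^0.44·exp(0.046·89+0.0000) = 5.376
  Cl⁻ term: 0.0175·59.3^0.57·exp(0.008·89+0.085·10.0) = 0.8552
  r_corr = 5.376 + 0.8552 = 6.231 μm/a
Ordering by μm/a: zinc (6.23) > copper (4.42)

copper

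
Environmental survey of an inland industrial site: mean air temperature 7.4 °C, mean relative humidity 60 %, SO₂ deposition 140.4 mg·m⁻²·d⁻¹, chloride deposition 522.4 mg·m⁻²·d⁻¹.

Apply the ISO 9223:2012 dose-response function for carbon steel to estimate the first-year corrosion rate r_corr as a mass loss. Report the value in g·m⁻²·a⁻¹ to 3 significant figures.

r_corr = 786 g·m⁻²·a⁻¹

carbon steel: temperature factor f = +0.150·(-2.6) = -0.3900
  sulphur-dioxide contribution → 52.05 μm/a
  chloride contribution → 48.11 μm/a
  ⇒ r_corr(carbon steel) = 100.2 μm/a
Convert to mass loss: 100.2 μm/a × 7.85 g/cm³ = 786.2 g·m⁻²·a⁻¹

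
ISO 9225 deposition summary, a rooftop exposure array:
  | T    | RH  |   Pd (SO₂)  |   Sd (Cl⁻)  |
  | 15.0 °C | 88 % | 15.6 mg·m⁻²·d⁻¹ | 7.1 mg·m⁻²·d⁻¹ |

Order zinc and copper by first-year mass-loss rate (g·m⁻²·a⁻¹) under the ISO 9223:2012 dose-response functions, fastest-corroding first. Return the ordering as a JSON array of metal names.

["copper", "zinc"]

zinc: f(T) = -0.071·(T−10) [T>10 °C] = -0.3550
  SO₂ term: 0.0129·15.6^0.44·exp(0.046·88-0.3550) = 1.735
  Sd branch = 0.0175·Sd^0.57·e^(0.008·RH+0.085·T) = 0.387 μm/a
  sum: 1.735 + 0.387 → r_corr = 2.122 μm/a
  mass loss = 2.122 μm/a × 7.14 g/cm³ = 15.15 g·m⁻²·a⁻¹
copper: temperature factor f = -0.080·(5.0) = -0.4000
  Pd branch = 0.0053·Pd^0.26·e^(0.059·RH+f) = 1.305 μm/a
  Cl⁻ term: 0.01025·7.1^0.27·exp(0.036·88+0.049·15.0) = 0.8622
  sum: 1.305 + 0.8622 → r_corr = 2.167 μm/a
  mass loss = 2.167 μm/a × 8.96 g/cm³ = 19.42 g·m⁻²·a⁻¹
Ordering by g·m⁻²·a⁻¹: copper (19.4) > zinc (15.2)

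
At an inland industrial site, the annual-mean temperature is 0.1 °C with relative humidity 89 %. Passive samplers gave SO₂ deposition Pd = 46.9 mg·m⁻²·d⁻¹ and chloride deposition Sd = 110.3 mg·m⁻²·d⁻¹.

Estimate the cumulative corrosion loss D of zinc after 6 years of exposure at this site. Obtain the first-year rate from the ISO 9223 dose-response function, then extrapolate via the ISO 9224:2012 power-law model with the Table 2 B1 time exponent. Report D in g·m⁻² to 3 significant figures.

D(6) = 105 g·m⁻²

zinc: f(T) = +0.038·(T−10) [T≤10 °C] = -0.3762
  SO₂ term: 0.0129·46.9^0.44·exp(0.046·89-0.3762) = 2.888
  Sd branch = 0.0175·Sd^0.57·e^(0.008·RH+0.085·T) = 0.5251 μm/a
  sum: 2.888 + 0.5251 → r_corr = 3.413 μm/a
Long-term exponent b (ISO 9224 Table 2, B1) = 0.813
  D(6) = 3.413 × 6^0.813 = 3.413 × 4.292 = 14.65 μm
  Mass loss = 14.65 μm × 7.14 g/cm³ = 104.6 g·m⁻²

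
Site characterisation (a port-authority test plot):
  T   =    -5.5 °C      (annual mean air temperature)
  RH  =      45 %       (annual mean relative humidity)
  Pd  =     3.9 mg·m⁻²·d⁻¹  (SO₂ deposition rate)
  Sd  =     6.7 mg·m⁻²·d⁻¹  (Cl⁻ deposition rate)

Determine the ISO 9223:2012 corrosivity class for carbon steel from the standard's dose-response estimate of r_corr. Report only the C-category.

C2

carbon steel: temperature factor f = +0.150·(-15.5) = -2.3250
  SO₂ term: 1.77·3.9^0.52·exp(0.02·45-2.3250) = 0.8639
  Cl⁻ term: 0.102·6.7^0.62·exp(0.033·45+0.04·-5.5) = 1.175
  sum: 0.8639 + 1.175 → r_corr = 2.039 μm/a
ISO 9223 Table 2 (carbon steel): 1.3 < 2.04 ≤ 25 μm/a ⇒ C2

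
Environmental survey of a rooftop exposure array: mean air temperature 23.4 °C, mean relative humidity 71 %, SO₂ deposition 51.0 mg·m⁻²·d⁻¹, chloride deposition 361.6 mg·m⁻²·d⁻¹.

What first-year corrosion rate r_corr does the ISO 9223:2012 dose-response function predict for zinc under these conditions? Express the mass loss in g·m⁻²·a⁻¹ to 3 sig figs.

r_corr = 51.5 g·m⁻²·a⁻¹

zinc: f(T) = -0.071·(T−10) [T>10 °C] = -0.9514
  Pd branch = 0.0129·Pd^0.44·e^(0.046·RH+f) = 0.7364 μm/a
  Sd branch = 0.0175·Sd^0.57·e^(0.008·RH+0.085·T) = 6.482 μm/a
  sum: 0.7364 + 6.482 → r_corr = 7.219 μm/a
Convert to mass loss: 7.219 μm/a × 7.14 g/cm³ = 51.54 g·m⁻²·a⁻¹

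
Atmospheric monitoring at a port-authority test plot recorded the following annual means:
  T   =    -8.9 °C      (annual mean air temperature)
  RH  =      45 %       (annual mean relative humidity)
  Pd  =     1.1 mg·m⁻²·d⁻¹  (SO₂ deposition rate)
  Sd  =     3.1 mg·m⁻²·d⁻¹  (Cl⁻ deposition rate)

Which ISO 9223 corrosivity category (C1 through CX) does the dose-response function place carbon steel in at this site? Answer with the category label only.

carbon steel: temperature factor f = +0.150·(-18.9) = -2.8350
  SO₂ term: 1.77·1.1^0.52·exp(0.02·45-2.8350) = 0.2686
  Sd branch = 0.102·Sd^0.62·e^(0.033·RH+0.04·T) = 0.6362 μm/a
  r_corr = 0.2686 + 0.6362 = 0.9048 μm/a
0.905 μm/a falls in (0, 1.3] for carbon steel → category C1

C1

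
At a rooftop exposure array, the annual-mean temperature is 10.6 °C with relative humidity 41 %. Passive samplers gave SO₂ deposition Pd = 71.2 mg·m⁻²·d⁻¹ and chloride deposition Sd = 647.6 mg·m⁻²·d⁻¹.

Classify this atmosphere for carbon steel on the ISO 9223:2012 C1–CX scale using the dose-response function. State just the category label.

carbon steel: T>10 °C ⇒ hinge -0.054·(10.6−10) = -0.0324
  SO₂ term: 1.77·71.2^0.52·exp(0.02·41-0.0324) = 35.75
  Cl⁻ term: 0.102·647.6^0.62·exp(0.033·41+0.04·10.6) = 33.37
  sum: 35.75 + 33.37 → r_corr = 69.12 μm/a
69.1 μm/a falls in (50, 80] for carbon steel → category C4

C4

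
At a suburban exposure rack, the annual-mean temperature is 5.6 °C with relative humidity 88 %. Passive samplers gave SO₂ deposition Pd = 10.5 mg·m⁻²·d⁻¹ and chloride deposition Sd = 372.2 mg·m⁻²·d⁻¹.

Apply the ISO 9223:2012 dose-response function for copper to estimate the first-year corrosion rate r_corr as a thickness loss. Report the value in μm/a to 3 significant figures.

r_corr = 2.59 μm/a

copper: T≤10 °C ⇒ hinge +0.126·(5.6−10) = -0.5544
  sulphur-dioxide contribution → 1.009 μm/a
  chloride contribution → 1.584 μm/a
  ⇒ r_corr(copper) = 2.593 μm/a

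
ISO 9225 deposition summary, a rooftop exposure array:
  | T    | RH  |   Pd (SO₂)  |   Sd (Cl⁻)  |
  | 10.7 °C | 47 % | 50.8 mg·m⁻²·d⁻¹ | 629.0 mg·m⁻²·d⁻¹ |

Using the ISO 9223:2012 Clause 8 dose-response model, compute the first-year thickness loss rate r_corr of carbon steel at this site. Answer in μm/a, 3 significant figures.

r_corr = 73.7 μm/a

carbon steel: f(T) = -0.054·(T−10) [T>10 °C] = -0.0378
  SO₂ term: 1.77·50.8^0.52·exp(0.02·47-0.0378) = 33.64
  Sd branch = 0.102·Sd^0.62·e^(0.033·RH+0.04·T) = 40.11 μm/a
  sum: 33.64 + 40.11 → r_corr = 73.75 μm/a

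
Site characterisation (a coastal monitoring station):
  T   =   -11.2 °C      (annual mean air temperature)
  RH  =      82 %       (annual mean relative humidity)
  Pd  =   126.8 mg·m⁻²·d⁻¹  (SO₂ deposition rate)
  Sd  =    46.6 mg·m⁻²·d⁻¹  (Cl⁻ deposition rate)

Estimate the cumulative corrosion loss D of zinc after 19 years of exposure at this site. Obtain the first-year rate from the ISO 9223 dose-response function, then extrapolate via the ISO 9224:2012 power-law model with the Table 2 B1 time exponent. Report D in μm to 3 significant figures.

zinc: temperature factor f = +0.038·(-21.2) = -0.8056
  sulphur-dioxide contribution → 2.11 μm/a
  chloride contribution → 0.1163 μm/a
  ⇒ r_corr(zinc) = 2.226 μm/a
Long-term exponent b (ISO 9224 Table 2, B1) = 0.813
  D(19) = 2.226 × 19^0.813 = 2.226 × 10.96 = 24.39 μm

D(19) = 24.4 μm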